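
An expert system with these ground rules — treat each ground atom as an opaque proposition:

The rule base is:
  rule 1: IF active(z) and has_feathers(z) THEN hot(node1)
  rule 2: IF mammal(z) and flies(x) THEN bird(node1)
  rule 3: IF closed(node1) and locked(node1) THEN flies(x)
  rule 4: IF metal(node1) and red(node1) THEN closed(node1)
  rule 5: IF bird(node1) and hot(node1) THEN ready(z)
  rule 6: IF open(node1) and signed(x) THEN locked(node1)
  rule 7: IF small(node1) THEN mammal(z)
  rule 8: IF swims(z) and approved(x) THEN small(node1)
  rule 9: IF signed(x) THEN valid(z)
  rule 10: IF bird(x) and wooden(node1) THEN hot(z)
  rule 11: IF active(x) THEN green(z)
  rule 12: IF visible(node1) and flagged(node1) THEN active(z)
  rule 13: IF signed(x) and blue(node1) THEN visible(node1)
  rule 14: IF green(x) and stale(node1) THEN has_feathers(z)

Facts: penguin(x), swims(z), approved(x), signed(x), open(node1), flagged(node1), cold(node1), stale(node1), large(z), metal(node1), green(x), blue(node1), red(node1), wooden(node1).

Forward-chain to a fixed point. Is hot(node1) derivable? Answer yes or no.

yes

Round 1 — rule 4, rule 6, rule 8, rule 9, rule 13, rule 14, derive closed(node1), locked(node1), small(node1), valid(z), visible(node1), has_feathers(z).
Round 2 — rule 3, rule 7, rule 12, derive flies(x), mammal(z), active(z).
Round 3 — rule 1, rule 2, derive hot(node1), bird(node1).
Round 4 — rule 5, derive ready(z).
hot(node1) appears in round 3, so it is derivable.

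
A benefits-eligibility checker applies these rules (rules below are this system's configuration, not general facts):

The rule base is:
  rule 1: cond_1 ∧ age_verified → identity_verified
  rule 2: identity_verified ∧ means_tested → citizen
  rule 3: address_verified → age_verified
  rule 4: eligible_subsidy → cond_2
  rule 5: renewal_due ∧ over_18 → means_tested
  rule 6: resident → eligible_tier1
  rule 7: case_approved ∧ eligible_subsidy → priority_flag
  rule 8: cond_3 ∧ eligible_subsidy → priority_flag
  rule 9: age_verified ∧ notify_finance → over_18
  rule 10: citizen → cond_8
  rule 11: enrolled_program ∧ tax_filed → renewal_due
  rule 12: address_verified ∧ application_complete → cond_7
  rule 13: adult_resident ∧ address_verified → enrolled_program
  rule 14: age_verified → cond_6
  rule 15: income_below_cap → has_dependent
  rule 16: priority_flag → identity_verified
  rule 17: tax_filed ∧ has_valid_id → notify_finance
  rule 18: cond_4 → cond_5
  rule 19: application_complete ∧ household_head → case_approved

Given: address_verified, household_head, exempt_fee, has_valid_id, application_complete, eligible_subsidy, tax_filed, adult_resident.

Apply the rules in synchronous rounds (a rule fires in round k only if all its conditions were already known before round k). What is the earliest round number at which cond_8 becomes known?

Round 1 — rule 3, rule 4, rule 12, rule 13, rule 17, rule 19, derive age_verified, cond_2, cond_7, enrolled_program, notify_finance, case_approved.
Round 2 — rule 7, rule 9, rule 11, rule 14, derive priority_flag, over_18, renewal_due, cond_6.
Round 3 — rule 5, rule 16, derive means_tested, identity_verified.
Round 4 — rule 2, derive citizen.
Round 5 — rule 10, derive cond_8.
cond_8 first appears in round 5.

5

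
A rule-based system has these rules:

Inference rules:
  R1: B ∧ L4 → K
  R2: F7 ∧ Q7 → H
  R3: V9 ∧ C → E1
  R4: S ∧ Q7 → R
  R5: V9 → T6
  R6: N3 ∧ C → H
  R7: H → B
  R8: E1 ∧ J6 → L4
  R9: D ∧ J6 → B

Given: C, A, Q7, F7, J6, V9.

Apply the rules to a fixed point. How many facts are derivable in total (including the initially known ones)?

Round 1: R2 [F7 ∧ Q7 → H]; R3 [V9 ∧ C → E1]; R5 [V9 → T6]. Adds H, E1, T6.
Round 2: R7 [H → B]; R8 [E1 ∧ J6 → L4]. Adds B, L4.
Round 3: R1 [B ∧ L4 → K]. Adds K.
Closure: {A, B, C, E1, F7, H, J6, K, L4, Q7, T6, V9} — 12 facts.

12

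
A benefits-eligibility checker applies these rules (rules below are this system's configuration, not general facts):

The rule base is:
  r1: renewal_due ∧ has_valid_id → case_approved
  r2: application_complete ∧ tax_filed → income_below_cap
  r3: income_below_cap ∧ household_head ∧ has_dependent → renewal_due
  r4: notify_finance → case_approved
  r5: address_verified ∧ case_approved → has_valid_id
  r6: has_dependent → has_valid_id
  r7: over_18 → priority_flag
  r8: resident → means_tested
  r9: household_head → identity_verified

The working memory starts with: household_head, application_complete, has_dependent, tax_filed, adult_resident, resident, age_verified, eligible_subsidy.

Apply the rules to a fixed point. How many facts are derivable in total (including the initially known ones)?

14

Round 1: r2 [application_complete ∧ tax_filed → income_below_cap]; r6 [has_dependent → has_valid_id]; r8 [resident → means_tested]; r9 [household_head → identity_verified]. New: income_below_cap, has_valid_id, means_tested, identity_verified.
Round 2: r3 [income_below_cap ∧ household_head ∧ has_dependent → renewal_due]. New: renewal_due.
Round 3: r1 [renewal_due ∧ has_valid_id → case_approved]. New: case_approved.
Closure: {adult_resident, age_verified, application_complete, case_approved, eligible_subsidy, has_dependent, has_valid_id, household_head, identity_verified, income_below_cap, means_tested, renewal_due, resident, tax_filed} — 14 facts.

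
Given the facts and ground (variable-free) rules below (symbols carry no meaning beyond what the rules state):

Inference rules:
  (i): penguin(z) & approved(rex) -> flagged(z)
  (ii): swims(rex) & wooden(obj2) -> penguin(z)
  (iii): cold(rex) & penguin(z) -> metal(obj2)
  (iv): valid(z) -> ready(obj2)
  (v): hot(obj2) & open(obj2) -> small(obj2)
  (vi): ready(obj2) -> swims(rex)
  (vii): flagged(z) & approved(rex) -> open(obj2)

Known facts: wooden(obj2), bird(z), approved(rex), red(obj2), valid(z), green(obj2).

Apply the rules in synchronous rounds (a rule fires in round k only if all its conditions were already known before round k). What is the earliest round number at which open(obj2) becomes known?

Round 1: (iv) [valid(z) -> ready(obj2)]. New: ready(obj2).
Round 2: (vi) [ready(obj2) -> swims(rex)]. New: swims(rex).
Round 3: (ii) [swims(rex) & wooden(obj2) -> penguin(z)]. New: penguin(z).
Round 4: (i) [penguin(z) & approved(rex) -> flagged(z)]. New: flagged(z).
Round 5: (vii) [flagged(z) & approved(rex) -> open(obj2)]. New: open(obj2).
open(obj2) first appears in round 5.

5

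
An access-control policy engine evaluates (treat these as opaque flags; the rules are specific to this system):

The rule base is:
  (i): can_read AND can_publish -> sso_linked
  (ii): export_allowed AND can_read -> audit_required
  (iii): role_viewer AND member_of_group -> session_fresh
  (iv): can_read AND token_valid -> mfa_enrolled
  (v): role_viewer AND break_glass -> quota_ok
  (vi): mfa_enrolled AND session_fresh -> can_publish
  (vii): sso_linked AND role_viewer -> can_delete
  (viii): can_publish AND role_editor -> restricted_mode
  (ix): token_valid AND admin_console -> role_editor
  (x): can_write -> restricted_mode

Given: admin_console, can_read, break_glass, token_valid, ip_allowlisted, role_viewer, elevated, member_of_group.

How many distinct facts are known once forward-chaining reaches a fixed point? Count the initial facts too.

[1] (iii) [role_viewer AND member_of_group -> session_fresh]; (iv) [can_read AND token_valid -> mfa_enrolled]; (v) [role_viewer AND break_glass -> quota_ok]; (ix) [token_valid AND admin_console -> role_editor]. ⇒ new: session_fresh, mfa_enrolled, quota_ok, role_editor.
[2] (vi) [mfa_enrolled AND session_fresh -> can_publish]. ⇒ new: can_publish.
[3] (i) [can_read AND can_publish -> sso_linked]; (viii) [can_publish AND role_editor -> restricted_mode]. ⇒ new: sso_linked, restricted_mode.
[4] (vii) [sso_linked AND role_viewer -> can_delete]. ⇒ new: can_delete.
Closure: {admin_console, break_glass, can_delete, can_publish, can_read, elevated, ip_allowlisted, member_of_group, mfa_enrolled, quota_ok, restricted_mode, role_editor, role_viewer, session_fresh, sso_linked, token_valid} — 16 facts.

16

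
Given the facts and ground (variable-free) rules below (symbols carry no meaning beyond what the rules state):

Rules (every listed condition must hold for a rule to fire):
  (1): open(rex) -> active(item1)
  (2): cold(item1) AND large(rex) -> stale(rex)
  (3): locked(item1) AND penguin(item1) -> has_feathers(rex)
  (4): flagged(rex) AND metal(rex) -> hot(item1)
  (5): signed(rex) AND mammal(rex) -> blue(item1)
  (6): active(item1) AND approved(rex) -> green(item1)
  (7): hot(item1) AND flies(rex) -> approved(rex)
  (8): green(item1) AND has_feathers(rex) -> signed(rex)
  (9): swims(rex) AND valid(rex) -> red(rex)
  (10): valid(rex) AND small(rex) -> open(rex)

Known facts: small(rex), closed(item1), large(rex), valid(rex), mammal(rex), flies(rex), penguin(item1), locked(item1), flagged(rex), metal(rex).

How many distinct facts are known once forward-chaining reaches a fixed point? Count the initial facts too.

18

Round 1: (3) [locked(item1) AND penguin(item1) -> has_feathers(rex)]; (4) [flagged(rex) AND metal(rex) -> hot(item1)]; (10) [valid(rex) AND small(rex) -> open(rex)]. Adds has_feathers(rex), hot(item1), open(rex).
Round 2: (1) [open(rex) -> active(item1)]; (7) [hot(item1) AND flies(rex) -> approved(rex)]. Adds active(item1), approved(rex).
Round 3: (6) [active(item1) AND approved(rex) -> green(item1)]. Adds green(item1).
Round 4: (8) [green(item1) AND has_feathers(rex) -> signed(rex)]. Adds signed(rex).
Round 5: (5) [signed(rex) AND mammal(rex) -> blue(item1)]. Adds blue(item1).
Closure: {active(item1), approved(rex), blue(item1), closed(item1), flagged(rex), flies(rex), green(item1), has_feathers(rex), hot(item1), large(rex), locked(item1), mammal(rex), metal(rex), open(rex), penguin(item1), signed(rex), small(rex), valid(rex)} — 18 facts.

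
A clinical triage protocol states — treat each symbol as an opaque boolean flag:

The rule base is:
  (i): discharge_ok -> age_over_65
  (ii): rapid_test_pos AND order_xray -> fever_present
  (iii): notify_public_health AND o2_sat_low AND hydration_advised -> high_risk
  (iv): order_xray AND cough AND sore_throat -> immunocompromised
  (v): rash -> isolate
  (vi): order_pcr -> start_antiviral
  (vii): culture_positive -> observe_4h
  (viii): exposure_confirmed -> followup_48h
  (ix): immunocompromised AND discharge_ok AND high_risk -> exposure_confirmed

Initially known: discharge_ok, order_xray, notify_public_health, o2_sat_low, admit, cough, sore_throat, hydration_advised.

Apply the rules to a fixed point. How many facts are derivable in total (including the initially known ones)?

13

Round 1 fires (i), (iii), (iv), giving age_over_65, high_risk, immunocompromised.
Round 2 fires (ix), giving exposure_confirmed.
Round 3 fires (viii), giving followup_48h.
Closure: {admit, age_over_65, cough, discharge_ok, exposure_confirmed, followup_48h, high_risk, hydration_advised, immunocompromised, notify_public_health, o2_sat_low, order_xray, sore_throat} — 13 facts.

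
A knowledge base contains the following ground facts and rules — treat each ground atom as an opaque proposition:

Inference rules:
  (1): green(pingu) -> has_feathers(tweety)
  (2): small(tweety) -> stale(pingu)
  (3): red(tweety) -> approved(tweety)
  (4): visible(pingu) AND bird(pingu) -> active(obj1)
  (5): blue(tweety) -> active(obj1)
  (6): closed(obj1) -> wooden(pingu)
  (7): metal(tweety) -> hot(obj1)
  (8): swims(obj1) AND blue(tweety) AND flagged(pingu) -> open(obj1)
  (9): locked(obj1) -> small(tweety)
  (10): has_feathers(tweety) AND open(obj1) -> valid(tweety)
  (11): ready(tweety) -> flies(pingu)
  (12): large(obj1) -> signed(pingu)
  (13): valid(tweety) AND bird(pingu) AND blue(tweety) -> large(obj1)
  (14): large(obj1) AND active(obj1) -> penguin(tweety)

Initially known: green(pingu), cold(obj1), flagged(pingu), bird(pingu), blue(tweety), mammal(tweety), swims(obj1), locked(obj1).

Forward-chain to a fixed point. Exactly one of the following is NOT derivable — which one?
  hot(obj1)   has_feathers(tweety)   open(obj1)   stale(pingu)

Round 1 — (1), (5), (8), (9), derive has_feathers(tweety), active(obj1), open(obj1), small(tweety).
Round 2 — (2), (10), derive stale(pingu), valid(tweety).
Round 3 — (13), derive large(obj1).
Round 4 — (12), (14), derive signed(pingu), penguin(tweety).
Derived: stale(pingu) (round 2), has_feathers(tweety) (round 1), open(obj1) (round 1). hot(obj1) never appears in any round.

hot(obj1)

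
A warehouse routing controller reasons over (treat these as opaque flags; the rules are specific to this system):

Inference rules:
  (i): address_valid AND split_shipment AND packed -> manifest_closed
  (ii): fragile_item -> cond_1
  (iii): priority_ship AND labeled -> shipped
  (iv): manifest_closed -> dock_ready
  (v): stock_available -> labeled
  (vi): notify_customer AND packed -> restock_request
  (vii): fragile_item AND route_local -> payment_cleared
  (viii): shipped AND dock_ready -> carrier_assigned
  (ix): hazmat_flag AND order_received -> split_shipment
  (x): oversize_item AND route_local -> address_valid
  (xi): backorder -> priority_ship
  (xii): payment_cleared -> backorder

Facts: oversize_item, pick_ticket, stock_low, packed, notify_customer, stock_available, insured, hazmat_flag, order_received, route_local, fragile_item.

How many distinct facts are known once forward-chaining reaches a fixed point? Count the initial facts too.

23

Round 1 fires (ii), (v), (vi), (vii), (ix), (x), giving cond_1, labeled, restock_request, payment_cleared, split_shipment, address_valid.
Round 2 fires (i), (xii), giving manifest_closed, backorder.
Round 3 fires (iv), (xi), giving dock_ready, priority_ship.
Round 4 fires (iii), giving shipped.
Round 5 fires (viii), giving carrier_assigned.
Closure: {address_valid, backorder, carrier_assigned, cond_1, dock_ready, fragile_item, hazmat_flag, insured, labeled, manifest_closed, notify_customer, order_received, oversize_item, packed, payment_cleared, pick_ticket, priority_ship, restock_request, route_local, shipped, split_shipment, stock_available, stock_low} — 23 facts.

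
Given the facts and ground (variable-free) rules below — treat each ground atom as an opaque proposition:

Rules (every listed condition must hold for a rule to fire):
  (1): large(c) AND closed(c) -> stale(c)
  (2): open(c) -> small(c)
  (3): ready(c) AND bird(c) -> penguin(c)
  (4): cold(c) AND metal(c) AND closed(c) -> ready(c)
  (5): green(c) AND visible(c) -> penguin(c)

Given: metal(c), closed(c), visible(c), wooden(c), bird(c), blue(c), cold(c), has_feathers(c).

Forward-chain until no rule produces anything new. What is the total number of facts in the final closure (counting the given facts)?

Round 1 — (4), derive ready(c).
Round 2 — (3), derive penguin(c).
Closure: {bird(c), blue(c), closed(c), cold(c), has_feathers(c), metal(c), penguin(c), ready(c), visible(c), wooden(c)} — 10 facts.

10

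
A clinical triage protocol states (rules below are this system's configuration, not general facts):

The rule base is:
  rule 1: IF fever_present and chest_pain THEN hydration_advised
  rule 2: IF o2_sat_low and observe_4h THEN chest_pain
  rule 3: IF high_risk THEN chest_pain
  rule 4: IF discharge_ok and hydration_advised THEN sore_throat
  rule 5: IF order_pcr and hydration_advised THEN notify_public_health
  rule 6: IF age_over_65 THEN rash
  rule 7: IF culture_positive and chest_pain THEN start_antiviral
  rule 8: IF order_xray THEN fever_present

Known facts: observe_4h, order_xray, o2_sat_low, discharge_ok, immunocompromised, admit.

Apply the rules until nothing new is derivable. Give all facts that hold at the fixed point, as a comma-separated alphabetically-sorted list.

Round 1: rule 2 [IF o2_sat_low and observe_4h THEN chest_pain]; rule 8 [IF order_xray THEN fever_present]. New: chest_pain, fever_present.
Round 2: rule 1 [IF fever_present and chest_pain THEN hydration_advised]. New: hydration_advised.
Round 3: rule 4 [IF discharge_ok and hydration_advised THEN sore_throat]. New: sore_throat.

admit, chest_pain, discharge_ok, fever_present, hydration_advised, immunocompromised, o2_sat_low, observe_4h, order_xray, sore_throat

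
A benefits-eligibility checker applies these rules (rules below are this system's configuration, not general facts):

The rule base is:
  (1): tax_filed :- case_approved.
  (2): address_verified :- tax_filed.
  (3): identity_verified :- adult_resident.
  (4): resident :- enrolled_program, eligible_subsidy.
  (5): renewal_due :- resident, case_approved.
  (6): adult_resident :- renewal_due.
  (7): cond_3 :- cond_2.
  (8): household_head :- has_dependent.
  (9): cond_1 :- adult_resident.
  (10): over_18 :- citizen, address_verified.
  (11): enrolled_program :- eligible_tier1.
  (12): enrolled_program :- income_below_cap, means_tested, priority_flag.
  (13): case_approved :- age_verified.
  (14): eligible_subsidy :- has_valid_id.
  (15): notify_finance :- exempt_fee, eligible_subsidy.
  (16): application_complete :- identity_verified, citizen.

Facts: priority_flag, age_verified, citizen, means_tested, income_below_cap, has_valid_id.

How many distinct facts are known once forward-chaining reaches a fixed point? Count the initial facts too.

18

Round 1: (12) [enrolled_program :- income_below_cap, means_tested, priority_flag.]; (13) [case_approved :- age_verified.]; (14) [eligible_subsidy :- has_valid_id.]. New: enrolled_program, case_approved, eligible_subsidy.
Round 2: (1) [tax_filed :- case_approved.]; (4) [resident :- enrolled_program, eligible_subsidy.]. New: tax_filed, resident.
Round 3: (2) [address_verified :- tax_filed.]; (5) [renewal_due :- resident, case_approved.]. New: address_verified, renewal_due.
Round 4: (6) [adult_resident :- renewal_due.]; (10) [over_18 :- citizen, address_verified.]. New: adult_resident, over_18.
Round 5: (3) [identity_verified :- adult_resident.]; (9) [cond_1 :- adult_resident.]. New: identity_verified, cond_1.
Round 6: (16) [application_complete :- identity_verified, citizen.]. New: application_complete.
Closure: {address_verified, adult_resident, age_verified, application_complete, case_approved, citizen, cond_1, eligible_subsidy, enrolled_program, has_valid_id, identity_verified, income_below_cap, means_tested, over_18, priority_flag, renewal_due, resident, tax_filed} — 18 facts.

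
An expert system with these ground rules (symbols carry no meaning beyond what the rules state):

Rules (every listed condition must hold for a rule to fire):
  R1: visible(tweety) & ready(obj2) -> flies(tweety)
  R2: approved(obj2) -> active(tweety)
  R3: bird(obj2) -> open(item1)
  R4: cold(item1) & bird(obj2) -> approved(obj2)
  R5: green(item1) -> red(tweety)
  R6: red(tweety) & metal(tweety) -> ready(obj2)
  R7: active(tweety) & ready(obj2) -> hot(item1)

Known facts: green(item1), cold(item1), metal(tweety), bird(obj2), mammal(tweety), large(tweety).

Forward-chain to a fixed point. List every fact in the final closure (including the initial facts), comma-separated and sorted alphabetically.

Round 1: R3 [bird(obj2) -> open(item1)]; R4 [cold(item1) & bird(obj2) -> approved(obj2)]; R5 [green(item1) -> red(tweety)]. Adds open(item1), approved(obj2), red(tweety).
Round 2: R2 [approved(obj2) -> active(tweety)]; R6 [red(tweety) & metal(tweety) -> ready(obj2)]. Adds active(tweety), ready(obj2).
Round 3: R7 [active(tweety) & ready(obj2) -> hot(item1)]. Adds hot(item1).

active(tweety), approved(obj2), bird(obj2), cold(item1), green(item1), hot(item1), large(tweety), mammal(tweety), metal(tweety), open(item1), ready(obj2), red(tweety)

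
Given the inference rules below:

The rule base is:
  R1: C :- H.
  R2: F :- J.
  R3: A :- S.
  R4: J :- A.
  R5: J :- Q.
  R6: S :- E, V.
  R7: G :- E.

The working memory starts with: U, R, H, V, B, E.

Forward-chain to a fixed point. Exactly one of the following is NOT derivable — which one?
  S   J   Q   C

Round 1 — R1, R6, R7, derive C, S, G.
Round 2 — R3, derive A.
Round 3 — R4, derive J.
Round 4 — R2, derive F.
Derived: J (round 3), S (round 1), C (round 1). Q never appears in any round.

Q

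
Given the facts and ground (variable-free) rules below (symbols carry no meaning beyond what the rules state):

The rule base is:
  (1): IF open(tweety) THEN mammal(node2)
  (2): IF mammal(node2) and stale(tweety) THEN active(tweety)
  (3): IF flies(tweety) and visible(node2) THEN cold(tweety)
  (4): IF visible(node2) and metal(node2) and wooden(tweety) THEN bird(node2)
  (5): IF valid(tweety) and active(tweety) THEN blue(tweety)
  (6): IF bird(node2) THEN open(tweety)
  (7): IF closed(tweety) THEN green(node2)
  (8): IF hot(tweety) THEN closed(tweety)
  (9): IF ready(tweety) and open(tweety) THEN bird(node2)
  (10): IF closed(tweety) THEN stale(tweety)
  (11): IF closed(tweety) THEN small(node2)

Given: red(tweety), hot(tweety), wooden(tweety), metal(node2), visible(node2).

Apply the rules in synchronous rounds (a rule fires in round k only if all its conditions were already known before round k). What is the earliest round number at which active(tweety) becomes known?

Round 1 fires (4), (8), giving bird(node2), closed(tweety).
Round 2 fires (6), (7), (10), (11), giving open(tweety), green(node2), stale(tweety), small(node2).
Round 3 fires (1), giving mammal(node2).
Round 4 fires (2), giving active(tweety).
active(tweety) first appears in round 4.

4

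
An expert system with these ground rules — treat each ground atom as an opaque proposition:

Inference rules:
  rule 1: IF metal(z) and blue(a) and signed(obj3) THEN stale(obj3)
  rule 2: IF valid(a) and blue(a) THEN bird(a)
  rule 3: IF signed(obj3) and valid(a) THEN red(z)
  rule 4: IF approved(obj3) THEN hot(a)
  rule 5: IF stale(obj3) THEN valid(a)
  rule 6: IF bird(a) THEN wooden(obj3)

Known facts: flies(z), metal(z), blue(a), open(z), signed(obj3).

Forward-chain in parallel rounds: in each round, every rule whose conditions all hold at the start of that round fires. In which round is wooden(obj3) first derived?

4

[1] rule 1 [IF metal(z) and blue(a) and signed(obj3) THEN stale(obj3)]. ⇒ new: stale(obj3).
[2] rule 5 [IF stale(obj3) THEN valid(a)]. ⇒ new: valid(a).
[3] rule 2 [IF valid(a) and blue(a) THEN bird(a)]; rule 3 [IF signed(obj3) and valid(a) THEN red(z)]. ⇒ new: bird(a), red(z).
[4] rule 6 [IF bird(a) THEN wooden(obj3)]. ⇒ new: wooden(obj3).
wooden(obj3) first appears in round 4.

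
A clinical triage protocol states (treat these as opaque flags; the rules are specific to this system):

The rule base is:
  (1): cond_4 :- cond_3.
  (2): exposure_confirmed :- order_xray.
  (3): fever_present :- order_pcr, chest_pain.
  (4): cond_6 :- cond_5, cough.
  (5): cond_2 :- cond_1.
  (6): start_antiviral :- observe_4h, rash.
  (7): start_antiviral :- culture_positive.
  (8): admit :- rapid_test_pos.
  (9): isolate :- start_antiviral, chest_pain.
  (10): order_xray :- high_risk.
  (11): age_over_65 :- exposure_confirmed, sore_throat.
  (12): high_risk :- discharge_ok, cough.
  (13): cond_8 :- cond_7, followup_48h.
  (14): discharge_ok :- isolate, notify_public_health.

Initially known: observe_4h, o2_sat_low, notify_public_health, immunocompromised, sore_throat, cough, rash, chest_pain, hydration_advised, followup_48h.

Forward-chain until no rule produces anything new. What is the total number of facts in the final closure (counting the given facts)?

Round 1 fires (6), giving start_antiviral.
Round 2 fires (9), giving isolate.
Round 3 fires (14), giving discharge_ok.
Round 4 fires (12), giving high_risk.
Round 5 fires (10), giving order_xray.
Round 6 fires (2), giving exposure_confirmed.
Round 7 fires (11), giving age_over_65.
Closure: {age_over_65, chest_pain, cough, discharge_ok, exposure_confirmed, followup_48h, high_risk, hydration_advised, immunocompromised, isolate, notify_public_health, o2_sat_low, observe_4h, order_xray, rash, sore_throat, start_antiviral} — 17 facts.

17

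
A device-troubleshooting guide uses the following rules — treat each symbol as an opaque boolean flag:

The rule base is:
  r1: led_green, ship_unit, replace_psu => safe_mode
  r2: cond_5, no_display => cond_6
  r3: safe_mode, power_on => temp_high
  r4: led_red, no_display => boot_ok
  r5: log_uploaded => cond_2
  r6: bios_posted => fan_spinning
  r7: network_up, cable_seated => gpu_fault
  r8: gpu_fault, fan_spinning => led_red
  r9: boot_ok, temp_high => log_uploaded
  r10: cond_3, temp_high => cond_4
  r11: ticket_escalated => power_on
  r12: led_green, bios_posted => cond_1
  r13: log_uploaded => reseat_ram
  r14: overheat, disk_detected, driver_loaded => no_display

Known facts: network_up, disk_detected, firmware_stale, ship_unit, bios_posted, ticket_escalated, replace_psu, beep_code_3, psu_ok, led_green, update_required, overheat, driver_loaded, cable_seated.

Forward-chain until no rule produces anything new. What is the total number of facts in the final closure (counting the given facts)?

[1] r1 [led_green, ship_unit, replace_psu => safe_mode]; r6 [bios_posted => fan_spinning]; r7 [network_up, cable_seated => gpu_fault]; r11 [ticket_escalated => power_on]; r12 [led_green, bios_posted => cond_1]; r14 [overheat, disk_detected, driver_loaded => no_display]. ⇒ new: safe_mode, fan_spinning, gpu_fault, power_on, cond_1, no_display.
[2] r3 [safe_mode, power_on => temp_high]; r8 [gpu_fault, fan_spinning => led_red]. ⇒ new: temp_high, led_red.
[3] r4 [led_red, no_display => boot_ok]. ⇒ new: boot_ok.
[4] r9 [boot_ok, temp_high => log_uploaded]. ⇒ new: log_uploaded.
[5] r5 [log_uploaded => cond_2]; r13 [log_uploaded => reseat_ram]. ⇒ new: cond_2, reseat_ram.
Closure: {beep_code_3, bios_posted, boot_ok, cable_seated, cond_1, cond_2, disk_detected, driver_loaded, fan_spinning, firmware_stale, gpu_fault, led_green, led_red, log_uploaded, network_up, no_display, overheat, power_on, psu_ok, replace_psu, reseat_ram, safe_mode, ship_unit, temp_high, ticket_escalated, update_required} — 26 facts.

26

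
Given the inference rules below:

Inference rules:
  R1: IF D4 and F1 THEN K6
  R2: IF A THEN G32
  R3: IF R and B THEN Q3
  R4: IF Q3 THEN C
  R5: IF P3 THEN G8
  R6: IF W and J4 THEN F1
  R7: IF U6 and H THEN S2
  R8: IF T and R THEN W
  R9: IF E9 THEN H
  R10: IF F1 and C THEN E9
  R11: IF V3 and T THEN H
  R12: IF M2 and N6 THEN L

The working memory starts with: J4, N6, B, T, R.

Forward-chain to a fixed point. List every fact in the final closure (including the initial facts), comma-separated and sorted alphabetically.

B, C, E9, F1, H, J4, N6, Q3, R, T, W

Round 1: R3 [IF R and B THEN Q3]; R8 [IF T and R THEN W]. New: Q3, W.
Round 2: R4 [IF Q3 THEN C]; R6 [IF W and J4 THEN F1]. New: C, F1.
Round 3: R10 [IF F1 and C THEN E9]. New: E9.
Round 4: R9 [IF E9 THEN H]. New: H.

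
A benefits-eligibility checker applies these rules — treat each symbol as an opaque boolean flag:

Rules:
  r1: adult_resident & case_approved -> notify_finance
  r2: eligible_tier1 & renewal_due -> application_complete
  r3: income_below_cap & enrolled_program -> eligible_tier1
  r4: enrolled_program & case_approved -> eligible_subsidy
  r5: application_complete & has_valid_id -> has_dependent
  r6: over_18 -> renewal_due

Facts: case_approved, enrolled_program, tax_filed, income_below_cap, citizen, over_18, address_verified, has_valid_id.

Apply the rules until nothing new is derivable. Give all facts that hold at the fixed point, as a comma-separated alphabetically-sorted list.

Round 1: r3 [income_below_cap & enrolled_program -> eligible_tier1]; r4 [enrolled_program & case_approved -> eligible_subsidy]; r6 [over_18 -> renewal_due]. Adds eligible_tier1, eligible_subsidy, renewal_due.
Round 2: r2 [eligible_tier1 & renewal_due -> application_complete]. Adds application_complete.
Round 3: r5 [application_complete & has_valid_id -> has_dependent]. Adds has_dependent.

address_verified, application_complete, case_approved, citizen, eligible_subsidy, eligible_tier1, enrolled_program, has_dependent, has_valid_id, income_below_cap, over_18, renewal_due, tax_filed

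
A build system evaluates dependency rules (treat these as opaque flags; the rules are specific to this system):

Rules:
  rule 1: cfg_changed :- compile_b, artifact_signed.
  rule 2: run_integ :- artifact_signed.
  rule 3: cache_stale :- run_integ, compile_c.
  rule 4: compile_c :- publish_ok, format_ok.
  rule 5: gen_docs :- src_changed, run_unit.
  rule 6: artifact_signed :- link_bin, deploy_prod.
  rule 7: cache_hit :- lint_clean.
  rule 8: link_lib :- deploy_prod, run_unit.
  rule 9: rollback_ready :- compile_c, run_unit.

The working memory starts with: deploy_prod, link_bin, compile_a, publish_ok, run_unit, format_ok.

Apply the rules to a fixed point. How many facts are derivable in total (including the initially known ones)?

[1] rule 4 [compile_c :- publish_ok, format_ok.]; rule 6 [artifact_signed :- link_bin, deploy_prod.]; rule 8 [link_lib :- deploy_prod, run_unit.]. ⇒ new: compile_c, artifact_signed, link_lib.
[2] rule 2 [run_integ :- artifact_signed.]; rule 9 [rollback_ready :- compile_c, run_unit.]. ⇒ new: run_integ, rollback_ready.
[3] rule 3 [cache_stale :- run_integ, compile_c.]. ⇒ new: cache_stale.
Closure: {artifact_signed, cache_stale, compile_a, compile_c, deploy_prod, format_ok, link_bin, link_lib, publish_ok, rollback_ready, run_integ, run_unit} — 12 facts.

12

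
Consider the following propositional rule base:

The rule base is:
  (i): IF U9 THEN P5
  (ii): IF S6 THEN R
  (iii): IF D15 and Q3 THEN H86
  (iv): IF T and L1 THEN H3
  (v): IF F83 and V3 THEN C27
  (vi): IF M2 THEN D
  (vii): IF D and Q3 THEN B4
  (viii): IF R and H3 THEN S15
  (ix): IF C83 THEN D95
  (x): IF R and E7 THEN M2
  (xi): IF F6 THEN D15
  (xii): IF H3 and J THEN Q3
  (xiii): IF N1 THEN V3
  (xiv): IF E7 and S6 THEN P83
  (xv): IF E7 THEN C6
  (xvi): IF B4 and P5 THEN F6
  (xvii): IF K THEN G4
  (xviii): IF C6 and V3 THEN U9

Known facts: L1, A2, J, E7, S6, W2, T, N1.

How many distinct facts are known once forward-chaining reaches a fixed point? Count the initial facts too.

Round 1 fires (ii), (iv), (xiii), (xiv), (xv), giving R, H3, V3, P83, C6.
Round 2 fires (viii), (x), (xii), (xviii), giving S15, M2, Q3, U9.
Round 3 fires (i), (vi), giving P5, D.
Round 4 fires (vii), giving B4.
Round 5 fires (xvi), giving F6.
Round 6 fires (xi), giving D15.
Round 7 fires (iii), giving H86.
Closure: {A2, B4, C6, D, D15, E7, F6, H3, H86, J, L1, M2, N1, P5, P83, Q3, R, S15, S6, T, U9, V3, W2} — 23 facts.

23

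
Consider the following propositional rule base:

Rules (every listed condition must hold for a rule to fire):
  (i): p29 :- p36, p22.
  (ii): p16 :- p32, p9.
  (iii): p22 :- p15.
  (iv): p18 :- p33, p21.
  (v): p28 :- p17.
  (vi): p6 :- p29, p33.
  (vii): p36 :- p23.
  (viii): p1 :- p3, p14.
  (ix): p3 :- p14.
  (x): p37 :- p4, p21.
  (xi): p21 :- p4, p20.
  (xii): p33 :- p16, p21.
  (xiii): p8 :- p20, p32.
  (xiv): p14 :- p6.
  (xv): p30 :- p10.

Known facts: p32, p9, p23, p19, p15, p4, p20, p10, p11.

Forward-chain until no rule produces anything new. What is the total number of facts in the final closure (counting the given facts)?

Round 1 fires (ii), (iii), (vii), (xi), (xiii), (xv), giving p16, p22, p36, p21, p8, p30.
Round 2 fires (i), (x), (xii), giving p29, p37, p33.
Round 3 fires (iv), (vi), giving p18, p6.
Round 4 fires (xiv), giving p14.
Round 5 fires (ix), giving p3.
Round 6 fires (viii), giving p1.
Closure: {p1, p10, p11, p14, p15, p16, p18, p19, p20, p21, p22, p23, p29, p3, p30, p32, p33, p36, p37, p4, p6, p8, p9} — 23 facts.

23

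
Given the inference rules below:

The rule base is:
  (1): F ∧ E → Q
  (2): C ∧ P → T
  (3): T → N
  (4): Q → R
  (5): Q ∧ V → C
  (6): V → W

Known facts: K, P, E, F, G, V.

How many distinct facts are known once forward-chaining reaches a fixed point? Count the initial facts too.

[1] (1) [F ∧ E → Q]; (6) [V → W]. ⇒ new: Q, W.
[2] (4) [Q → R]; (5) [Q ∧ V → C]. ⇒ new: R, C.
[3] (2) [C ∧ P → T]. ⇒ new: T.
[4] (3) [T → N]. ⇒ new: N.
Closure: {C, E, F, G, K, N, P, Q, R, T, V, W} — 12 facts.

12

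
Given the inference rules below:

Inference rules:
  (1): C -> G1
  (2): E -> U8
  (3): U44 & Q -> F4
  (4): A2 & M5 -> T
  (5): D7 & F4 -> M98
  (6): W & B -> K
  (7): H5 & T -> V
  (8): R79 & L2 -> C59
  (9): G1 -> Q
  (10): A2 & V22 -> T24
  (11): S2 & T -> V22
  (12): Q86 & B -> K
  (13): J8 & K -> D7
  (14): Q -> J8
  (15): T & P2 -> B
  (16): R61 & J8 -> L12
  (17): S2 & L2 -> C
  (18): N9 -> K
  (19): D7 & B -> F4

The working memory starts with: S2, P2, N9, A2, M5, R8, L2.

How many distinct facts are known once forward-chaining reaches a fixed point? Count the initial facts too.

[1] (4) [A2 & M5 -> T]; (17) [S2 & L2 -> C]; (18) [N9 -> K]. ⇒ new: T, C, K.
[2] (1) [C -> G1]; (11) [S2 & T -> V22]; (15) [T & P2 -> B]. ⇒ new: G1, V22, B.
[3] (9) [G1 -> Q]; (10) [A2 & V22 -> T24]. ⇒ new: Q, T24.
[4] (14) [Q -> J8]. ⇒ new: J8.
[5] (13) [J8 & K -> D7]. ⇒ new: D7.
[6] (19) [D7 & B -> F4]. ⇒ new: F4.
[7] (5) [D7 & F4 -> M98]. ⇒ new: M98.
Closure: {A2, B, C, D7, F4, G1, J8, K, L2, M5, M98, N9, P2, Q, R8, S2, T, T24, V22} — 19 facts.

19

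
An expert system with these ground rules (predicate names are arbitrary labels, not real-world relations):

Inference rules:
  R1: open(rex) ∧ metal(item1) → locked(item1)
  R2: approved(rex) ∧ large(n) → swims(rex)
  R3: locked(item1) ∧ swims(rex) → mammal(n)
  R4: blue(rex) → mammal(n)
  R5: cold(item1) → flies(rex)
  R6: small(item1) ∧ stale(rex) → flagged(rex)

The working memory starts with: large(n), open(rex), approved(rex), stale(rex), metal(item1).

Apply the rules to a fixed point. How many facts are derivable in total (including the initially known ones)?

8

Round 1 fires R1, R2, giving locked(item1), swims(rex).
Round 2 fires R3, giving mammal(n).
Closure: {approved(rex), large(n), locked(item1), mammal(n), metal(item1), open(rex), stale(rex), swims(rex)} — 8 facts.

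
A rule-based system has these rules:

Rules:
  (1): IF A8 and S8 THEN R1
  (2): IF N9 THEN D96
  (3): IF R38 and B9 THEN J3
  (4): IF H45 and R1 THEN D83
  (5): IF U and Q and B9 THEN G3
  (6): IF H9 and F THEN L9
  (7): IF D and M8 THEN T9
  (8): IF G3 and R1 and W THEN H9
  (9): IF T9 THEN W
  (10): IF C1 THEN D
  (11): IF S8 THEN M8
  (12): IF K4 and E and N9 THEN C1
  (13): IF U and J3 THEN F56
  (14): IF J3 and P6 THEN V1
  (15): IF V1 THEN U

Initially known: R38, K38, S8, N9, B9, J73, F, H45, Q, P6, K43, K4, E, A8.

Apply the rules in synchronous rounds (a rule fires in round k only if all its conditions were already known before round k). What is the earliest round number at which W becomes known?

Round 1 fires (1), (2), (3), (11), (12), giving R1, D96, J3, M8, C1.
Round 2 fires (4), (10), (14), giving D83, D, V1.
Round 3 fires (7), (15), giving T9, U.
Round 4 fires (5), (9), (13), giving G3, W, F56.
W first appears in round 4.

4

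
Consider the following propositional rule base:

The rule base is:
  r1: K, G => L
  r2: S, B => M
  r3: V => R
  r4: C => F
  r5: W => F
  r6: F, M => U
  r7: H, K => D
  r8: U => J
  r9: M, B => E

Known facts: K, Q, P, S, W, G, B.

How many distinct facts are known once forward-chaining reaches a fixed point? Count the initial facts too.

13

Round 1 fires r1, r2, r5, giving L, M, F.
Round 2 fires r6, r9, giving U, E.
Round 3 fires r8, giving J.
Closure: {B, E, F, G, J, K, L, M, P, Q, S, U, W} — 13 facts.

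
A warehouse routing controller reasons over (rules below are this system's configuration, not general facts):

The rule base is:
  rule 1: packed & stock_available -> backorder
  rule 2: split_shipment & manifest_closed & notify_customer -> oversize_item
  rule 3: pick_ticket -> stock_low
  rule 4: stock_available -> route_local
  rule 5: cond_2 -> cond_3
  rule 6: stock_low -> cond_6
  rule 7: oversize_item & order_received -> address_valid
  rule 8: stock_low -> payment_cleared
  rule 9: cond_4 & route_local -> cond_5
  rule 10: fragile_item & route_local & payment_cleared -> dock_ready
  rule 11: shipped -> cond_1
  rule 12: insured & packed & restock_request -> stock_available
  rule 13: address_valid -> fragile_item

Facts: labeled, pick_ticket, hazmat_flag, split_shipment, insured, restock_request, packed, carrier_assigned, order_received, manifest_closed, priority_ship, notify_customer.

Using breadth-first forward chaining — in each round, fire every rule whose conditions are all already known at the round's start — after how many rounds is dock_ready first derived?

4

Round 1 — rule 2, rule 3, rule 12, derive oversize_item, stock_low, stock_available.
Round 2 — rule 1, rule 4, rule 6, rule 7, rule 8, derive backorder, route_local, cond_6, address_valid, payment_cleared.
Round 3 — rule 13, derive fragile_item.
Round 4 — rule 10, derive dock_ready.
dock_ready first appears in round 4.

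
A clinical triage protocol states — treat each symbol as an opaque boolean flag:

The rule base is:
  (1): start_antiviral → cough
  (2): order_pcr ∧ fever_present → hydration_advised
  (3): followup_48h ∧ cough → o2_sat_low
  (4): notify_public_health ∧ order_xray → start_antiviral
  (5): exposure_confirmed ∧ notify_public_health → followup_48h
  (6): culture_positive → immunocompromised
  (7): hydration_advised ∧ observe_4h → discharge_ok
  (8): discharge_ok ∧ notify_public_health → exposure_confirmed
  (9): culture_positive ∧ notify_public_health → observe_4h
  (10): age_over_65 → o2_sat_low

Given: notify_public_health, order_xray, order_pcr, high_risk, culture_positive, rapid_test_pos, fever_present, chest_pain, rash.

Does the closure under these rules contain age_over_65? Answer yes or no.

no

Round 1 — (2), (4), (6), (9), derive hydration_advised, start_antiviral, immunocompromised, observe_4h.
Round 2 — (1), (7), derive cough, discharge_ok.
Round 3 — (8), derive exposure_confirmed.
Round 4 — (5), derive followup_48h.
Round 5 — (3), derive o2_sat_low.
Fixed point reached. No rule has age_over_65 as a consequent, and it is not given.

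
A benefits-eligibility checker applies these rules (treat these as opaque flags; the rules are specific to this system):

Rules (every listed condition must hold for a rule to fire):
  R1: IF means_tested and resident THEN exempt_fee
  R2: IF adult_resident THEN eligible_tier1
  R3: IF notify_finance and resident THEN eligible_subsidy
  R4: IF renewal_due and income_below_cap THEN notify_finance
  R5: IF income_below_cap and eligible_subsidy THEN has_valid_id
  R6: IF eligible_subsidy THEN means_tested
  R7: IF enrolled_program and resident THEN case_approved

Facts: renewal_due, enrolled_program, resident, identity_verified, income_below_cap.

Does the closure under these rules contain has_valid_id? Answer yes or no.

yes

Round 1 — R4, R7, derive notify_finance, case_approved.
Round 2 — R3, derive eligible_subsidy.
Round 3 — R5, R6, derive has_valid_id, means_tested.
Round 4 — R1, derive exempt_fee.
has_valid_id appears in round 3, so it is derivable.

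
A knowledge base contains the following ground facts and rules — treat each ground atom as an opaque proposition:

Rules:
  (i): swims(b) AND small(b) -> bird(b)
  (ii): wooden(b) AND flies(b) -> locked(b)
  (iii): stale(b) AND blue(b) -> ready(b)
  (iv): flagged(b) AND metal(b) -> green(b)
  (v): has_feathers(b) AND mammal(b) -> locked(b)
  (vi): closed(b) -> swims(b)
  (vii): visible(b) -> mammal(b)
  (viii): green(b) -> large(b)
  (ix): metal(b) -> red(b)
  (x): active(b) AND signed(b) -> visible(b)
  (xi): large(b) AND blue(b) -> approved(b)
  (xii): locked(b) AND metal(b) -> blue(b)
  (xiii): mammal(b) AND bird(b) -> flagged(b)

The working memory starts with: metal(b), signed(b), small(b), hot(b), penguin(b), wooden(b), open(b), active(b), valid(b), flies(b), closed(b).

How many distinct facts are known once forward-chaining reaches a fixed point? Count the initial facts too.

Round 1 — (ii), (vi), (ix), (x), derive locked(b), swims(b), red(b), visible(b).
Round 2 — (i), (vii), (xii), derive bird(b), mammal(b), blue(b).
Round 3 — (xiii), derive flagged(b).
Round 4 — (iv), derive green(b).
Round 5 — (viii), derive large(b).
Round 6 — (xi), derive approved(b).
Closure: {active(b), approved(b), bird(b), blue(b), closed(b), flagged(b), flies(b), green(b), hot(b), large(b), locked(b), mammal(b), metal(b), open(b), penguin(b), red(b), signed(b), small(b), swims(b), valid(b), visible(b), wooden(b)} — 22 facts.

22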